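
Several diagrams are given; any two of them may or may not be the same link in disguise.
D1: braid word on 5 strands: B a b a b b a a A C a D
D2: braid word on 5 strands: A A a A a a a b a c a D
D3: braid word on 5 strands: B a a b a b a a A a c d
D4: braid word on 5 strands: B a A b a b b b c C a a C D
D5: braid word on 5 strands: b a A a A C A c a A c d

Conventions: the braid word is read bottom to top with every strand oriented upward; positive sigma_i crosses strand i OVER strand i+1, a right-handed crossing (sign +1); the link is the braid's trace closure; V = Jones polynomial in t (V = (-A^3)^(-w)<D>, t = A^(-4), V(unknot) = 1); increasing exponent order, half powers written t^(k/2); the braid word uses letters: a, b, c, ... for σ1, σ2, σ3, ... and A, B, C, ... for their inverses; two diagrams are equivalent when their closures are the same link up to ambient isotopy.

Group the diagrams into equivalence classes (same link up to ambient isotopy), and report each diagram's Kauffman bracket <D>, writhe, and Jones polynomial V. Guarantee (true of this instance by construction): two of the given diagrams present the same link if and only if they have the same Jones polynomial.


grouping into links: {D1, D3, D4} | {D2} | {D5}
V(D1) = t^2 + 2t^4 - 2t^5 + t^6 - 2t^7 + t^8  (w +4, c 12, <D> = A^-20 - 2A^-16 + A^-12 - 2A^-8 + 2A^-4 + A^4)
D2 (bracket -A^-4 + 1 + A^8; 12 crossings at w = +4): V = t + t^3 - t^4
D3 (bracket A^-8 - 2A^-4 + 1 - 2A^4 + 2A^8 + A^16; 12 crossings at w = +8): V = t^2 + 2t^4 - 2t^5 + t^6 - 2t^7 + t^8
V(D4) = t^2 + 2t^4 - 2t^5 + t^6 - 2t^7 + t^8  [14 crossings, <D> = A^-20 - 2A^-16 + A^-12 - 2A^-8 + 2A^-4 + A^4, w = +4]
D5 (bracket A^6; 12 crossings at w = +2): V = 1
why: 3 values of V(t) split the 5 diagrams


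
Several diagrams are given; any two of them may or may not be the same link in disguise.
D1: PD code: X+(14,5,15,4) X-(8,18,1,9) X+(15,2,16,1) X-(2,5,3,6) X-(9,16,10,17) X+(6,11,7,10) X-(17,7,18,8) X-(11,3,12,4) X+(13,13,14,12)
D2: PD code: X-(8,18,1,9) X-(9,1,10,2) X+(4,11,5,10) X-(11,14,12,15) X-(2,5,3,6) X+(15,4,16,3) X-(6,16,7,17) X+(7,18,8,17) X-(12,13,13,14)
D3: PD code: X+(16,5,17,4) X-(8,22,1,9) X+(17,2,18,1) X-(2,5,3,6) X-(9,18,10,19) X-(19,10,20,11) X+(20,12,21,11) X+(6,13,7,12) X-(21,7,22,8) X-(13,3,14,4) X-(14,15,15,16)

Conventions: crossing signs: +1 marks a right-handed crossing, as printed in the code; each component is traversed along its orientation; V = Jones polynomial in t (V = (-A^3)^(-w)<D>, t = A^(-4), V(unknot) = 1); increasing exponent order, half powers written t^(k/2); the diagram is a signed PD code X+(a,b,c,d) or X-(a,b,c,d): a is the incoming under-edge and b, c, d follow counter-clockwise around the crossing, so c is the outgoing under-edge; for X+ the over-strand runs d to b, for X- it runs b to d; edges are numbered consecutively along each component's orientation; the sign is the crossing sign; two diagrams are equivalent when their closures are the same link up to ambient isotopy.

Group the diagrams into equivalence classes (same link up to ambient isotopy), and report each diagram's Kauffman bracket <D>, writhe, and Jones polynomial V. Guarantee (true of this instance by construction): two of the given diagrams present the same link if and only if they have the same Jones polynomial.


classes: {D1, D2, D3}
V(D1) = t^(-7/2) - 2t^(-5/2) + t^(-3/2) - 2t^(-1/2) + t^(1/2) - t^(3/2)  [9 crossings, <D> = A^-9 - A^-5 + 2A^-1 - A^3 + 2A^7 - A^11, w = -1]
V(D2) = t^(-7/2) - 2t^(-5/2) + t^(-3/2) - 2t^(-1/2) + t^(1/2) - t^(3/2)  (w -3, c 9, <D> = A^-15 - A^-11 + 2A^-7 - A^-3 + 2A - A^5)
D3 (bracket A^-15 - A^-11 + 2A^-7 - A^-3 + 2A - A^5; 11 crossings at w = -3): V = t^(-7/2) - 2t^(-5/2) + t^(-3/2) - 2t^(-1/2) + t^(1/2) - t^(3/2)
note: all 3 diagrams share one V(t), hence one class


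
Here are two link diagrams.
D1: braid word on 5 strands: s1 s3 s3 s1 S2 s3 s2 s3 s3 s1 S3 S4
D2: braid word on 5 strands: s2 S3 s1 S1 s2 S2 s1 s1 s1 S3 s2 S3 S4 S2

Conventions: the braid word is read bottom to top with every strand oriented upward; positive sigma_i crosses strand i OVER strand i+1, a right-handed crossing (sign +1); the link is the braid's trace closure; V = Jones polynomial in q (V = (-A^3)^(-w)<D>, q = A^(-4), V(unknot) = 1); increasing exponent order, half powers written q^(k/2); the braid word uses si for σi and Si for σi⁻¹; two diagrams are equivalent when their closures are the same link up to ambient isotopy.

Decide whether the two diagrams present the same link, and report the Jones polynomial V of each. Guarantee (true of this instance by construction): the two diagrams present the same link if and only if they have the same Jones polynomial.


equivalent: no
V(D1) = q^2 + 2q^4 - 2q^5 + q^6 - 2q^7 + q^8  (w +6, c 12, <D> = A^-14 - 2A^-10 + A^-6 - 2A^-2 + 2A^2 + A^10)
V(D2) = -q^-3 + q^-2 - q^-1 + 3 - q + q^2 - q^3  [14 crossings, <D> = -A^-12 + A^-8 - A^-4 + 3 - A^4 + A^8 - A^12, w = 0]
key observation: comparing 2 Jones polynomials yields 2 groups


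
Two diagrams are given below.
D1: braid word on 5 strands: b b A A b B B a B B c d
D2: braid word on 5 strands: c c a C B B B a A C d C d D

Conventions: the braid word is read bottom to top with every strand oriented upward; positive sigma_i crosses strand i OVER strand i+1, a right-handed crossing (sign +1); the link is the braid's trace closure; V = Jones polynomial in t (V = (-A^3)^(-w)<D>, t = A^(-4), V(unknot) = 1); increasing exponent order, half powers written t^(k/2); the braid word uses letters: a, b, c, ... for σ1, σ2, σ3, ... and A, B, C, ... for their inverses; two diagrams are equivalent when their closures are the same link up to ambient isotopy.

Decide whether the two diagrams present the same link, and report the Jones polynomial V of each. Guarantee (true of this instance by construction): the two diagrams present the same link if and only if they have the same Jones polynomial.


equivalent: no
D1 (bracket 1; 12 crossings at w = 0): V = 1
D2 (bracket A^-2 + A^6 - A^10; 14 crossings at w = -2): V = -t^-4 + t^-3 + t^-1
key observation: 2 classes among 2 diagrams; unequal V(t) rules out equality


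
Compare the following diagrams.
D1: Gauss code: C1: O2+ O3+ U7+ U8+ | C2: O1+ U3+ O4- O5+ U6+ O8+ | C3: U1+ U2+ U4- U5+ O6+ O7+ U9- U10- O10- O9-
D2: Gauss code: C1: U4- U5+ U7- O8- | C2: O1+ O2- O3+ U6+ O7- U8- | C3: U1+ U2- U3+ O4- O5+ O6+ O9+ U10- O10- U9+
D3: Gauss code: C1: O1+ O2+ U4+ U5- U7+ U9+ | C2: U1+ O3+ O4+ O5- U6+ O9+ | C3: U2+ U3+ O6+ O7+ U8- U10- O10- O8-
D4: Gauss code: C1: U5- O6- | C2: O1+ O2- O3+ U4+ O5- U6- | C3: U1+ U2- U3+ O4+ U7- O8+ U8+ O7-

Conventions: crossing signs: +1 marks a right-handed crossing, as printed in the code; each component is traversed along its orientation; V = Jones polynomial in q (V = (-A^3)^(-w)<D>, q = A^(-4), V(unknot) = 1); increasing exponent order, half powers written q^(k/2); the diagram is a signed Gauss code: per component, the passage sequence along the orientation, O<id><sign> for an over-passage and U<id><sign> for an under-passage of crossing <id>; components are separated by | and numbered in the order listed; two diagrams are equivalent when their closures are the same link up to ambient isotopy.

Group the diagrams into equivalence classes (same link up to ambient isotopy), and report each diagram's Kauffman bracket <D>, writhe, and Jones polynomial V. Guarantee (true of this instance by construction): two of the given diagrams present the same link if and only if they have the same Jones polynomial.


equivalence classes: {D1, D3} | {D2, D4}
D1 (bracket 2A^-12 + A^-4 + A^4; 10 crossings at w = +4): V = q^2 + q^4 + 2q^6
D2 (bracket A^-8 + 2 + A^8; 10 crossings at w = 0): V = q^-2 + 2 + q^2
D3 (bracket 2A^-12 + A^-4 + A^4; 10 crossings at w = +4): V = q^2 + q^4 + 2q^6
V(D4) = q^-2 + 2 + q^2  (w 0, c 8, <D> = A^-8 + 2 + A^8)
key observation: 2 classes among 4 diagrams; unequal V(q) rules out equality


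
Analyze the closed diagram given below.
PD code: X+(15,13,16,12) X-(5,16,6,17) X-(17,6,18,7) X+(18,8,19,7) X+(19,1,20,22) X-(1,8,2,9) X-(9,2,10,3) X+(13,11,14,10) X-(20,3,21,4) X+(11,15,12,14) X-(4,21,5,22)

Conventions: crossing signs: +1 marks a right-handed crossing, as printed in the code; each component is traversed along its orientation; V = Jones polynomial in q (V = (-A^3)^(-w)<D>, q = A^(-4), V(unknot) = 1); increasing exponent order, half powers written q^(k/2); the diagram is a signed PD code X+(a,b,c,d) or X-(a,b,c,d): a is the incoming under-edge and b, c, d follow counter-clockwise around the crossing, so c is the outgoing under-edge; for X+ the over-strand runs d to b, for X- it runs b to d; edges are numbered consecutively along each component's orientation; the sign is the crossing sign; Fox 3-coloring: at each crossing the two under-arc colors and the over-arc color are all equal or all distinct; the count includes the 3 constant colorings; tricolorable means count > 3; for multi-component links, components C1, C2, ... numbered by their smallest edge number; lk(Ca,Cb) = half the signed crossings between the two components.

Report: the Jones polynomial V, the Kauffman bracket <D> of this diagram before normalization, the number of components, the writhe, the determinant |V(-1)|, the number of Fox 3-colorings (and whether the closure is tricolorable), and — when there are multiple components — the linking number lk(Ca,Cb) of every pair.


V(q) = -q^-5 + q^-4 - 2q^-3 + 4q^-2 - 3q^-1 + 4 - 3q + 2q^2 - q^3
bracket: A^-15 - 2A^-11 + 3A^-7 - 4A^-3 + 3A - 4A^5 + 2A^9 - A^13 + A^17, w = -1
1 component, writhe -1, over 11 crossings
det 21, colorings 9 of 3^11 — tricolorable
observation: det 21 = |V(-1)|; divisible by 3, so tricolorable


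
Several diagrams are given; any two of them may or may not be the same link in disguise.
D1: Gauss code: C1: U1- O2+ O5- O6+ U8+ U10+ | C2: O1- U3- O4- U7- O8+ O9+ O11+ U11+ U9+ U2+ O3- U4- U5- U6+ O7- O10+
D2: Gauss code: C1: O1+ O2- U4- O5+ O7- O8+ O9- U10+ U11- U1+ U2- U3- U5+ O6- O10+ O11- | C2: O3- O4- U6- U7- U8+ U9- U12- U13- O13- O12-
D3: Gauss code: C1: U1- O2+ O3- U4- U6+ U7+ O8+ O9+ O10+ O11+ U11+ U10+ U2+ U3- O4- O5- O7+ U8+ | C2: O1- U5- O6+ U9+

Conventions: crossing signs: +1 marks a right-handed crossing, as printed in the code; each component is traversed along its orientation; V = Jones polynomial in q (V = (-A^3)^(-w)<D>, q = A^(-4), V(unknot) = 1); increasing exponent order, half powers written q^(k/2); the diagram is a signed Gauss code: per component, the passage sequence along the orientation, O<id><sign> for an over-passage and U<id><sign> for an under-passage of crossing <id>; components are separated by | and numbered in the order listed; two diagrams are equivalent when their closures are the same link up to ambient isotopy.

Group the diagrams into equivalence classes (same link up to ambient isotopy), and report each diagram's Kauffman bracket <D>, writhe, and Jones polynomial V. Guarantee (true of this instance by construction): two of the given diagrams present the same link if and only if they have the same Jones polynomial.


grouping into links: {D1} | {D2} | {D3}
V(D1) = q^(-7/2) - q^(-5/2) + q^(-3/2) - 2q^(-1/2) - q^(3/2)  (w +1, c 11, <D> = A^-3 + 2A^5 - A^9 + A^13 - A^17)
V(D2) = -q^(-9/2) - q^(-5/2) + q^(-3/2) - q^(-1/2)  [13 crossings, <D> = A^-13 - A^-9 + A^-5 + A^3, w = -5]
V(D3) = -q^(-1/2) - q^(1/2)  (w +3, c 11, <D> = A^7 + A^11)
key observation: 3 values of V(q) split the 3 diagrams


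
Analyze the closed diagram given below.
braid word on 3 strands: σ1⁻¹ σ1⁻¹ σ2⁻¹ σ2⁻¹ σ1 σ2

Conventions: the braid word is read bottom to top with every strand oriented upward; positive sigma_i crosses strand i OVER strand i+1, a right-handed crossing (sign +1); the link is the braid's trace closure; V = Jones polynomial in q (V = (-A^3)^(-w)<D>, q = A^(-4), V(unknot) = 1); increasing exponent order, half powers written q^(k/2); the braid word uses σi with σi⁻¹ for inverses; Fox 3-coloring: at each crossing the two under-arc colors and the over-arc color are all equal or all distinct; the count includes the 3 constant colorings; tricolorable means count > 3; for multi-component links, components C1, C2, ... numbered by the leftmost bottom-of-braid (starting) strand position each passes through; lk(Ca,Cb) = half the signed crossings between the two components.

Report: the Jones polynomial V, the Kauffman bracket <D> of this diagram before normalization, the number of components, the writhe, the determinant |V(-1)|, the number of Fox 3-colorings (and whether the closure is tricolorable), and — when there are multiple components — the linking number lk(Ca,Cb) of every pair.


V(q) = -q^-4 + q^-3 + q^-1
bracket: A^-2 + A^6 - A^10, w = -2
1 component, writhe -2, over 6 crossings
det 3, colorings 9 of 3^6 — tricolorable
observation: V spans 3 powers of q: at least 3 crossings in any diagram


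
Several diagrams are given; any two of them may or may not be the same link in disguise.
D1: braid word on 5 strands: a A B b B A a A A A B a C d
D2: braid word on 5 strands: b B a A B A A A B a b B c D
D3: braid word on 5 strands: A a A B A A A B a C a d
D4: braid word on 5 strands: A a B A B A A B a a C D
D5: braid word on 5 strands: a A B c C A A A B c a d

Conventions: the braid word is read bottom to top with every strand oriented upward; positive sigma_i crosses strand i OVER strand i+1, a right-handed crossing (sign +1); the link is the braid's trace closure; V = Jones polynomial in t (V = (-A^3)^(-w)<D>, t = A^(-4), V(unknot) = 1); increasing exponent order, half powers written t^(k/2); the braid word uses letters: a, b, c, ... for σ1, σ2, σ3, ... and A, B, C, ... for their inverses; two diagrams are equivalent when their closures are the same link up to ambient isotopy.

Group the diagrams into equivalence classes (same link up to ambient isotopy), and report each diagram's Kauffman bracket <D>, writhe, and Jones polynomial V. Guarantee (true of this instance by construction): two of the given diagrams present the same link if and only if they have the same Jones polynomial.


grouping into links: {D1, D2, D3, D4, D5}
V(D1) = -t^-6 + t^-5 - t^-4 + 2t^-3 - t^-2 + t^-1  (w -4, c 14, <D> = A^-8 - A^-4 + 2 - A^4 + A^8 - A^12)
D2 (bracket A^-8 - A^-4 + 2 - A^4 + A^8 - A^12; 14 crossings at w = -4): V = -t^-6 + t^-5 - t^-4 + 2t^-3 - t^-2 + t^-1
D3 (bracket A^-8 - A^-4 + 2 - A^4 + A^8 - A^12; 12 crossings at w = -4): V = -t^-6 + t^-5 - t^-4 + 2t^-3 - t^-2 + t^-1
D4 (bracket A^-14 - A^-10 + 2A^-6 - A^-2 + A^2 - A^6; 12 crossings at w = -6): V = -t^-6 + t^-5 - t^-4 + 2t^-3 - t^-2 + t^-1
V(D5) = -t^-6 + t^-5 - t^-4 + 2t^-3 - t^-2 + t^-1  [12 crossings, <D> = A^-2 - A^2 + 2A^6 - A^10 + A^14 - A^18, w = -2]
key observation: all 5 diagrams share one V(t), hence one class


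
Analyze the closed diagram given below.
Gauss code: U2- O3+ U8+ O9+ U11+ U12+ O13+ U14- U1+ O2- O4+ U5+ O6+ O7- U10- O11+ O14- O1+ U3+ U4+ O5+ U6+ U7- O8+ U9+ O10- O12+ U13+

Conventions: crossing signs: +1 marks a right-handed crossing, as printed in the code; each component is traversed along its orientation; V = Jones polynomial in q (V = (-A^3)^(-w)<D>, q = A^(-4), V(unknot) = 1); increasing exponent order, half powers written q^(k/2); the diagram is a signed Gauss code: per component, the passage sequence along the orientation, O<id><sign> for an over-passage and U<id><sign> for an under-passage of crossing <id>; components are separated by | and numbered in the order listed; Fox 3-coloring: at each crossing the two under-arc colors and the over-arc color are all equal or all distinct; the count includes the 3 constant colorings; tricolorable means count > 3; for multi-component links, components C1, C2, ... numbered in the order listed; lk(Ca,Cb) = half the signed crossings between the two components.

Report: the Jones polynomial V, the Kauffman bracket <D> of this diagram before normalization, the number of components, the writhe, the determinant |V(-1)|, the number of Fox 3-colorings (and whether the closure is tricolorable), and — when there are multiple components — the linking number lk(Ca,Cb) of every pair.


V = q^2 + 2q^4 - 2q^5 + q^6 - 2q^7 + q^8
<D> = A^-14 - 2A^-10 + A^-6 - 2A^-2 + 2A^2 + A^10 (w = +6)
1 component over 14 crossings, w = +6
27 Fox colorings among 3^14, |V(-1)| = 9: tricolorable
why: |V(-1)| = 9: so tricolorable, since 3 divides 9


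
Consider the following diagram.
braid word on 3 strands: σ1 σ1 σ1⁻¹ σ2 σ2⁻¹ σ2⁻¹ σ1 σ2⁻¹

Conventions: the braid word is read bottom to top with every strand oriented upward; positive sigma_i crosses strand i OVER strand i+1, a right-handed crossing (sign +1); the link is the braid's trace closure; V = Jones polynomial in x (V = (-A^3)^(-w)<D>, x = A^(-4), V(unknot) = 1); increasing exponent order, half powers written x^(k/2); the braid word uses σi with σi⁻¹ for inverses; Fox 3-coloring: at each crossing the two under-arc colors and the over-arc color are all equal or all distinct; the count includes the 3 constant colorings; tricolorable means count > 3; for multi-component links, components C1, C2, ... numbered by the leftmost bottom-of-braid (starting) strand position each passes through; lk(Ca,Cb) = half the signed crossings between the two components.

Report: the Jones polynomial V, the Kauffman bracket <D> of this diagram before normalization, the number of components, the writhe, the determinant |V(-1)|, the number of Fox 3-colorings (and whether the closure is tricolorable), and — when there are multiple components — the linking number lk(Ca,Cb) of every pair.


Jones polynomial: V(x) = x^-2 - x^-1 + 1 - x + x^2
<D> = A^-8 - A^-4 + 1 - A^4 + A^8; writhe 0
components 1, writhe 0 (8 crossings)
3-colorings: 3 of 3^8, det 5 — not tricolorable
note: |V(-1)| = 5: so not tricolorable, since 3 does not divide 5


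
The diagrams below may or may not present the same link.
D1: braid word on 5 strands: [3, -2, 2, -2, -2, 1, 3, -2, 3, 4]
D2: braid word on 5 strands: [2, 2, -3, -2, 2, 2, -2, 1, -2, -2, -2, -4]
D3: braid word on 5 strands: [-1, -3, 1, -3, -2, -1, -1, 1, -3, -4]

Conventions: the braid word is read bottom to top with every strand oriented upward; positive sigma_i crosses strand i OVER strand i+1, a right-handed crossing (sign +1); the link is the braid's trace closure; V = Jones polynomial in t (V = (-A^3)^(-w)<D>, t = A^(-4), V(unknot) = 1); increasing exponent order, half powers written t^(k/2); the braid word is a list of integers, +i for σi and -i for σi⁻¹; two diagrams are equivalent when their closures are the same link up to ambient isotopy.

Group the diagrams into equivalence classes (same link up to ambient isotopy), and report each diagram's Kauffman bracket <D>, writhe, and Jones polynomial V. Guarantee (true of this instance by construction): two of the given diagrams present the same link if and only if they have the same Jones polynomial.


equivalence classes: {D1} | {D2} | {D3}
D1 (bracket -A^-6 + 2A^-2 - 2A^2 + 3A^6 - 2A^10 + 2A^14 - A^18; 10 crossings at w = +2): V = -t^-3 + 2t^-2 - 2t^-1 + 3 - 2t + 2t^2 - t^3
V(D2) = 1  (w -2, c 12, <D> = A^-6)
V(D3) = -t^-4 + t^-3 + t^-1  (w -6, c 10, <D> = A^-14 + A^-6 - A^-2)
observation: comparing 3 Jones polynomials yields 3 groups


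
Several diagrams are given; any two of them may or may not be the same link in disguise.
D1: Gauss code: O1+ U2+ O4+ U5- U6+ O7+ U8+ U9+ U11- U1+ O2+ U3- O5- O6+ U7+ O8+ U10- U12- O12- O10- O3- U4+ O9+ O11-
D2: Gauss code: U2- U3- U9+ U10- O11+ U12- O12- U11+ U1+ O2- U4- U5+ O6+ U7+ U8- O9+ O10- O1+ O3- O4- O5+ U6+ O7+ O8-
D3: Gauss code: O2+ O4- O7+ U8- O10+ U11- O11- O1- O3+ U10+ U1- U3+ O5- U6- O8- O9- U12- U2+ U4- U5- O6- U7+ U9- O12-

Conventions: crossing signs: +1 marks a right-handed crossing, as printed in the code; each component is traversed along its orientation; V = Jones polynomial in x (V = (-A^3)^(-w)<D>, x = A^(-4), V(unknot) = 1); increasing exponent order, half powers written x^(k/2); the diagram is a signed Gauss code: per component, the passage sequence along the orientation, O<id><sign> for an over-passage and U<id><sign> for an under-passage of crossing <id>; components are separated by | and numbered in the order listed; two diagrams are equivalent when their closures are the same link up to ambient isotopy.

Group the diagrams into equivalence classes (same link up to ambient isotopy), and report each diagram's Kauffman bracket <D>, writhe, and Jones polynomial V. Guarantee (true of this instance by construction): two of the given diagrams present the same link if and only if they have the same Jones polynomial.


classes: {D1} | {D2} | {D3}
V(D1) = x - x^2 + 2x^3 - x^4 + x^5 - x^6  [12 crossings, <D> = -A^-18 + A^-14 - A^-10 + 2A^-6 - A^-2 + A^2, w = +2]
D2 (bracket 1; 12 crossings at w = 0): V = 1
D3 (bracket A^-8 - A^-4 + 2 - A^4 + A^8 - A^12; 12 crossings at w = -4): V = -x^-6 + x^-5 - x^-4 + 2x^-3 - x^-2 + x^-1
note: 3 values of V(x) split the 3 diagrams


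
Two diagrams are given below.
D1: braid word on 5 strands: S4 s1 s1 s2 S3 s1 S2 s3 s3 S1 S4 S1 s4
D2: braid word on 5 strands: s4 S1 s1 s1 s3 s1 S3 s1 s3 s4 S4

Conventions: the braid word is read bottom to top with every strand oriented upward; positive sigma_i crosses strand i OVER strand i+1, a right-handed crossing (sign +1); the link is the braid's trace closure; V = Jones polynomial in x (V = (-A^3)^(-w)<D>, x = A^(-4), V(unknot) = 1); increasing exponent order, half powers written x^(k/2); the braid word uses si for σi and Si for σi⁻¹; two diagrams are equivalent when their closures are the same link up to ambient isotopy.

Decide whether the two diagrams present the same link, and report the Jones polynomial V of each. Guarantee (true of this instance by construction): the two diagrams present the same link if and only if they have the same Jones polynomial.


same link: no
V(D1) = -x^(1/2) - x^(5/2)  [13 crossings, <D> = A^-7 + A, w = +1]
V(D2) = -x^(1/2) - x^(3/2) - x^(5/2) + x^(9/2)  [11 crossings, <D> = -A^-3 + A^5 + A^9 + A^13, w = +5]
insight: 2 classes among 2 diagrams; unequal V(x) rules out equality


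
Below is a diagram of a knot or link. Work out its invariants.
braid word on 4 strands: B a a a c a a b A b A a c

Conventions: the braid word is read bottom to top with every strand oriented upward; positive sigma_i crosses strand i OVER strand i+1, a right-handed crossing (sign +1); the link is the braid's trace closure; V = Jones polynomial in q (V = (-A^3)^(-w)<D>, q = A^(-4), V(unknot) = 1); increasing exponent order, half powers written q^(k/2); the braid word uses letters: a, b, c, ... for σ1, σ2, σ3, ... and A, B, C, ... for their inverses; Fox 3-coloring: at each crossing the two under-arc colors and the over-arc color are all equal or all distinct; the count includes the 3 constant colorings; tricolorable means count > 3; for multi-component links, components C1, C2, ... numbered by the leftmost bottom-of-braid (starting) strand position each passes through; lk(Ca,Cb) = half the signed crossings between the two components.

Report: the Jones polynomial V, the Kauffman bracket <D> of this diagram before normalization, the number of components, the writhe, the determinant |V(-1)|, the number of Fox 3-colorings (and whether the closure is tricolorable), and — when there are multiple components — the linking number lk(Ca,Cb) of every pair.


V = q^2 - q^3 + 2q^4 - 3q^5 + 4q^6 - 3q^7 + 3q^8 - 2q^9 + q^10 - q^11
<D> = A^-23 - A^-19 + 2A^-15 - 3A^-11 + 3A^-7 - 4A^-3 + 3A - 2A^5 + A^9 - A^13 (w = +7)
1 component over 13 crossings, w = +7
9 Fox colorings among 3^13, |V(-1)| = 21: tricolorable
why: |V(-1)| = 21: so tricolorable, since 3 divides 21


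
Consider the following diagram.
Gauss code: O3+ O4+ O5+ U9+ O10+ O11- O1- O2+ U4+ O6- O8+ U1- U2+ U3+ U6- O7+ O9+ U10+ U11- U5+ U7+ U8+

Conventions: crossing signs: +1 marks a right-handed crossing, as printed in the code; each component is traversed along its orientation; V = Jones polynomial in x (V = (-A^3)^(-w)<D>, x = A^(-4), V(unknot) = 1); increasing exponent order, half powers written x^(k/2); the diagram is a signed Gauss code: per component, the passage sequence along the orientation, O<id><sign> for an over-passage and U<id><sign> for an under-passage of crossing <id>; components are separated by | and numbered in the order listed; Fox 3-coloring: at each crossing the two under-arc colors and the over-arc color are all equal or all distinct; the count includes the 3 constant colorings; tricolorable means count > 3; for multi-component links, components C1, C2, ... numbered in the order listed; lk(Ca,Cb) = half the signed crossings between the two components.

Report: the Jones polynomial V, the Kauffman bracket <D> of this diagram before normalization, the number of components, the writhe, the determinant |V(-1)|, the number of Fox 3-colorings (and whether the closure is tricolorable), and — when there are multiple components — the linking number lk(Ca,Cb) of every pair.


V(x) = x - x^2 + 2x^3 - x^4 + x^5 - x^6
bracket: A^-9 - A^-5 + A^-1 - 2A^3 + A^7 - A^11, w = +5
1 component, writhe +5, over 11 crossings
det 7, colorings 3 of 3^11 — not tricolorable
observation: V spans 5 powers of x: at least 5 crossings in any diagram


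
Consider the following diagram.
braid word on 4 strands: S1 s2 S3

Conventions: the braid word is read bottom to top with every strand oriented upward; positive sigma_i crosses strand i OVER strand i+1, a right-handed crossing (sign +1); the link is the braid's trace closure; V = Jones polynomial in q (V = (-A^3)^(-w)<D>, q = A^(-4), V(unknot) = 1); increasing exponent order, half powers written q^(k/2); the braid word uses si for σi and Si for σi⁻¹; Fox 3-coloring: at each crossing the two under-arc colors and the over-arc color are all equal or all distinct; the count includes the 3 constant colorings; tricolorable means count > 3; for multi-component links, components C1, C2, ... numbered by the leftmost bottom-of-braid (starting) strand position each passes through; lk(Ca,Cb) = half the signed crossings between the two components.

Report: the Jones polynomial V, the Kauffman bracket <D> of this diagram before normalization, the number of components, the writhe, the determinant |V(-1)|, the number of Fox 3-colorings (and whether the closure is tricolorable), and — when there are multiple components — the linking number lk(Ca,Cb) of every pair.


V = 1
<D> = -A^-3 (w = -1)
1 component over 3 crossings, w = -1
3 Fox colorings among 3^3, |V(-1)| = 1: not tricolorable
why: w = -1 shifts under R1 moves; the (-A^3)^(1) factor cancels that in V


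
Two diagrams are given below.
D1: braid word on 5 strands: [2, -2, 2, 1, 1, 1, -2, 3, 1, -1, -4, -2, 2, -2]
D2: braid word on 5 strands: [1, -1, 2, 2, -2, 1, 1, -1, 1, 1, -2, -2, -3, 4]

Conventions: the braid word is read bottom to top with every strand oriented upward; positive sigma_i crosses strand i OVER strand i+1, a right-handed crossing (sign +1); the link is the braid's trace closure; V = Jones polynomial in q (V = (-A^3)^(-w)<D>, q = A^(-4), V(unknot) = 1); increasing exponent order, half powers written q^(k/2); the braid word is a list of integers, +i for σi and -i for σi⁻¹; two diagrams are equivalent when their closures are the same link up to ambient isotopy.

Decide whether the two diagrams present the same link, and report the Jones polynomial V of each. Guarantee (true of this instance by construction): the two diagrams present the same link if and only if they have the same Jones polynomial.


equivalent: yes
D1 (bracket -A^-10 + A^-6 + A^2; 14 crossings at w = +2): V = q + q^3 - q^4
D2 (bracket -A^-10 + A^-6 + A^2; 14 crossings at w = +2): V = q + q^3 - q^4
key observation: one V(q) for all 2 diagrams — one class (guaranteed)


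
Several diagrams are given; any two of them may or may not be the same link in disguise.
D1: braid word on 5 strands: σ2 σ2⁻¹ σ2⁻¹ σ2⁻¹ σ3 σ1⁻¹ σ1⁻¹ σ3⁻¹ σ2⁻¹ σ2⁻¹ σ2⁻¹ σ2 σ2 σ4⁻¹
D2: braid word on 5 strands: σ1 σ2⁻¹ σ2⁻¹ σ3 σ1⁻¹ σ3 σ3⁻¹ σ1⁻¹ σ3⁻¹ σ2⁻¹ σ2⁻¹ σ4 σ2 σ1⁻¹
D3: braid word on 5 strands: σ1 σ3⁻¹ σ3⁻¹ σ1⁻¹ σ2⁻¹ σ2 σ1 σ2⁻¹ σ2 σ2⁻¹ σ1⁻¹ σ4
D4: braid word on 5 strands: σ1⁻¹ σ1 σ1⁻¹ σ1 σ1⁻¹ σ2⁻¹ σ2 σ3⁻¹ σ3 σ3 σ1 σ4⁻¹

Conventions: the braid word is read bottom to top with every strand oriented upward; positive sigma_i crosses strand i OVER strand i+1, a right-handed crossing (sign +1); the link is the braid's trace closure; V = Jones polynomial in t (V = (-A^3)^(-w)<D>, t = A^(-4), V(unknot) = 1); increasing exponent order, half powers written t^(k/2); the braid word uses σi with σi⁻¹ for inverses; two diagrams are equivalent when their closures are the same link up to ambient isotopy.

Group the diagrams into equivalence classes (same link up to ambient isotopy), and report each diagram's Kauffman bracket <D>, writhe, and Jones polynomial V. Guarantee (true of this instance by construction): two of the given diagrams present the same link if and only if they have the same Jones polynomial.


grouping into links: {D1, D2} | {D3} | {D4}
V(D1) = -t^-7 + t^-4 + 2t^-3 + t^-2 + t^-1  (w -6, c 14, <D> = A^-14 + A^-10 + 2A^-6 + A^-2 - A^10)
V(D2) = -t^-7 + t^-4 + 2t^-3 + t^-2 + t^-1  (w -4, c 14, <D> = A^-8 + A^-4 + 2 + A^4 - A^16)
V(D3) = t^-3 + t^-2 + t^-1 + 1  [12 crossings, <D> = A^-6 + A^-2 + A^2 + A^6, w = -2]
D4 (bracket A^-4 + 2 + A^4; 12 crossings at w = 0): V = t^-1 + 2 + t
key observation: 3 classes among 4 diagrams; unequal V(t) rules out equality


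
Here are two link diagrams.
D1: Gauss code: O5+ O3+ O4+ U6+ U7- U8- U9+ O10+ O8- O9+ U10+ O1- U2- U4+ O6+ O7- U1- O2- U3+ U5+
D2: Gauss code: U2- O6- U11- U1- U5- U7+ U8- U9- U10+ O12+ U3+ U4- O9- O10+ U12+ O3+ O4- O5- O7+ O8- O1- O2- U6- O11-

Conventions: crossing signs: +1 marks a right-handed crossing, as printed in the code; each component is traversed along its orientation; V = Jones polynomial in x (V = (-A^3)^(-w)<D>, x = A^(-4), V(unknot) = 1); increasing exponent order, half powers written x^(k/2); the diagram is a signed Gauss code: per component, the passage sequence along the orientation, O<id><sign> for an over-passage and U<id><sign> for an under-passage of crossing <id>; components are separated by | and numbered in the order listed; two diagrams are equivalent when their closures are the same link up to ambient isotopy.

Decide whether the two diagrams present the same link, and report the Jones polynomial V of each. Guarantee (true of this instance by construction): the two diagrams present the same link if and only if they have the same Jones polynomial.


same link: no
V(D1) = 1  [10 crossings, <D> = A^6, w = +2]
D2 (bracket A^-8 + 1 - A^4; 12 crossings at w = -4): V = -x^-4 + x^-3 + x^-1
note: 2 classes among 2 diagrams; unequal V(x) rules out equality


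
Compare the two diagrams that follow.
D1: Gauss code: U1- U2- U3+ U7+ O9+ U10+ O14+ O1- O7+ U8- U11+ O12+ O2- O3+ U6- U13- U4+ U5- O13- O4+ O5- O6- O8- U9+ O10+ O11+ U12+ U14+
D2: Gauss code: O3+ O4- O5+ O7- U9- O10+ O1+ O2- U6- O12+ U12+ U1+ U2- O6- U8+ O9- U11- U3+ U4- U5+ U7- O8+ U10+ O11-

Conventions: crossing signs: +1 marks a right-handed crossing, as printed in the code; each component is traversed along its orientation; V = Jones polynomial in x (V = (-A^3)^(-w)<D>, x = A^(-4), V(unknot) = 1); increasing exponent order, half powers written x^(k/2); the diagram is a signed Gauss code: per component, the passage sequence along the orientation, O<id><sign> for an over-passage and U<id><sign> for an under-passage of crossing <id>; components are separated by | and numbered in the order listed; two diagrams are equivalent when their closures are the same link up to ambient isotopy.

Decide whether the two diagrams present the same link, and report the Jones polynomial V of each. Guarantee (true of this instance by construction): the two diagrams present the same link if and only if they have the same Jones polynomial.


same link: no
V(D1) = x - x^2 + 2x^3 - x^4 + x^5 - x^6  [14 crossings, <D> = -A^-18 + A^-14 - A^-10 + 2A^-6 - A^-2 + A^2, w = +2]
D2 (bracket A^-8 - A^-4 + 1 - A^4 + A^8; 12 crossings at w = 0): V = x^-2 - x^-1 + 1 - x + x^2
note: V(x) takes 2 values over 2 diagrams, fixing the grouping


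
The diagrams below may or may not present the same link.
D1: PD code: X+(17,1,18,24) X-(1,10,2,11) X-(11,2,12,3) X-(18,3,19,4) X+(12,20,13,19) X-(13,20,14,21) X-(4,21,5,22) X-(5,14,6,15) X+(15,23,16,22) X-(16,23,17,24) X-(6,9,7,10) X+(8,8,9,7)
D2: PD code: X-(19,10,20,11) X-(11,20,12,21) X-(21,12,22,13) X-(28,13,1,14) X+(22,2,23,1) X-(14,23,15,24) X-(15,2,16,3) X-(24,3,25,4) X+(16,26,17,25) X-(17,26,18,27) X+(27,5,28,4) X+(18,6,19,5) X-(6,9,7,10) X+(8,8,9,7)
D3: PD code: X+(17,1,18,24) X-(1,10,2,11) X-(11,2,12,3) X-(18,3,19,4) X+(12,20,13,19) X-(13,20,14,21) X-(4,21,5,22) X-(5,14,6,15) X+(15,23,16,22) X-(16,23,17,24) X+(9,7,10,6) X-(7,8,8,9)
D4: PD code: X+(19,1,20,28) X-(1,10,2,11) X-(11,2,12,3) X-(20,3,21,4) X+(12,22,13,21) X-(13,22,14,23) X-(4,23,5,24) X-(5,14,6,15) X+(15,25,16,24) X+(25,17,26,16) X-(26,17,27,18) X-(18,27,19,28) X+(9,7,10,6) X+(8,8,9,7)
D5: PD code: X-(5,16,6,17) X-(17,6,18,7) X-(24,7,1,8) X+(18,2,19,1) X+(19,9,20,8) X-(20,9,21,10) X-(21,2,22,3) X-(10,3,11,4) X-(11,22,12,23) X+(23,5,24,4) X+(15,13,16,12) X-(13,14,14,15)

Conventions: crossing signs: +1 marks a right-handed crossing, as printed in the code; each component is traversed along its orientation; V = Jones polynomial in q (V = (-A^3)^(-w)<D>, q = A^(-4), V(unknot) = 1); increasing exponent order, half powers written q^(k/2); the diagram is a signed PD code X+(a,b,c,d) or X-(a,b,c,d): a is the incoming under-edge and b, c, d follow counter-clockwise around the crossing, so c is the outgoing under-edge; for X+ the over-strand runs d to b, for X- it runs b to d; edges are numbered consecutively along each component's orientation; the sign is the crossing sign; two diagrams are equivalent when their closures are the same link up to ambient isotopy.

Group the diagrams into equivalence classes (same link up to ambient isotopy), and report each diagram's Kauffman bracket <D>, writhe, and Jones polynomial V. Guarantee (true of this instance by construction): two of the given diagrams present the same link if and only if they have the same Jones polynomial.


classes: {D1, D2, D3, D4, D5}
V(D1) = -q^-6 + q^-5 - q^-4 + 2q^-3 - q^-2 + q^-1  [12 crossings, <D> = A^-8 - A^-4 + 2 - A^4 + A^8 - A^12, w = -4]
V(D2) = -q^-6 + q^-5 - q^-4 + 2q^-3 - q^-2 + q^-1  [14 crossings, <D> = A^-8 - A^-4 + 2 - A^4 + A^8 - A^12, w = -4]
V(D3) = -q^-6 + q^-5 - q^-4 + 2q^-3 - q^-2 + q^-1  [12 crossings, <D> = A^-8 - A^-4 + 2 - A^4 + A^8 - A^12, w = -4]
V(D4) = -q^-6 + q^-5 - q^-4 + 2q^-3 - q^-2 + q^-1  (w -2, c 14, <D> = A^-2 - A^2 + 2A^6 - A^10 + A^14 - A^18)
V(D5) = -q^-6 + q^-5 - q^-4 + 2q^-3 - q^-2 + q^-1  [12 crossings, <D> = A^-8 - A^-4 + 2 - A^4 + A^8 - A^12, w = -4]
insight: all 5 diagrams share one V(q), hence one class


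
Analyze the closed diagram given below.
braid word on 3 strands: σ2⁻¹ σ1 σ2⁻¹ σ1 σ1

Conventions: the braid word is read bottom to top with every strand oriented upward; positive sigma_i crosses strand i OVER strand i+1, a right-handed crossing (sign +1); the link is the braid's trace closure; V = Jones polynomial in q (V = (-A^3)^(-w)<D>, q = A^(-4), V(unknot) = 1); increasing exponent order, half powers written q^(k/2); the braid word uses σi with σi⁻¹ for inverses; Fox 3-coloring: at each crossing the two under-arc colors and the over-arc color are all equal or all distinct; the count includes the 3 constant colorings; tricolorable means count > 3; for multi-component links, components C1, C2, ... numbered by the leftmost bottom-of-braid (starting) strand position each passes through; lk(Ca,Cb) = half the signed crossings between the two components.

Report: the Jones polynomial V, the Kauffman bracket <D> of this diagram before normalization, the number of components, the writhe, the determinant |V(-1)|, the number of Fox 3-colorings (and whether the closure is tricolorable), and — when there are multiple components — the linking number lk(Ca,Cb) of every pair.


Jones polynomial: V(q) = -q^(-3/2) + q^(-1/2) - 2q^(1/2) + q^(3/2) - 2q^(5/2) + q^(7/2)
<D> = -A^-11 + 2A^-7 - A^-3 + 2A - A^5 + A^9; writhe +1
components 2, writhe +1 (5 crossings)
linking number lk(C1,C2) = 0
3-colorings: 3 of 3^5, det 8 — not tricolorable
note: all 2 components of this link are unlinked algebraically


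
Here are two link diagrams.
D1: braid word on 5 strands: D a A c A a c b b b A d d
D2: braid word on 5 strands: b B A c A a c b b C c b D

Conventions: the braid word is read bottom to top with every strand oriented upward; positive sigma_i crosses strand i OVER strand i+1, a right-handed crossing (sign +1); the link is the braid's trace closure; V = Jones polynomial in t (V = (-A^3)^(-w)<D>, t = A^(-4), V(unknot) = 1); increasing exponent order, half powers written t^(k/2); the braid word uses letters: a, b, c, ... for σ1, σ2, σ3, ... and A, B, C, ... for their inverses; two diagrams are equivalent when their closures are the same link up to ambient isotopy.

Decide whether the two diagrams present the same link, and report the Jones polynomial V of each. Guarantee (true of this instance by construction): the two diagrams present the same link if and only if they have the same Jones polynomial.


equivalent: yes
D1 (bracket -A^-11 + A^-7 - A^-3 + 2A + A^9; 13 crossings at w = +5): V = -t^(3/2) - 2t^(7/2) + t^(9/2) - t^(11/2) + t^(13/2)
V(D2) = -t^(3/2) - 2t^(7/2) + t^(9/2) - t^(11/2) + t^(13/2)  [13 crossings, <D> = -A^-17 + A^-13 - A^-9 + 2A^-5 + A^3, w = +3]
observation: one V(t) for all 2 diagrams — one class (guaranteed)


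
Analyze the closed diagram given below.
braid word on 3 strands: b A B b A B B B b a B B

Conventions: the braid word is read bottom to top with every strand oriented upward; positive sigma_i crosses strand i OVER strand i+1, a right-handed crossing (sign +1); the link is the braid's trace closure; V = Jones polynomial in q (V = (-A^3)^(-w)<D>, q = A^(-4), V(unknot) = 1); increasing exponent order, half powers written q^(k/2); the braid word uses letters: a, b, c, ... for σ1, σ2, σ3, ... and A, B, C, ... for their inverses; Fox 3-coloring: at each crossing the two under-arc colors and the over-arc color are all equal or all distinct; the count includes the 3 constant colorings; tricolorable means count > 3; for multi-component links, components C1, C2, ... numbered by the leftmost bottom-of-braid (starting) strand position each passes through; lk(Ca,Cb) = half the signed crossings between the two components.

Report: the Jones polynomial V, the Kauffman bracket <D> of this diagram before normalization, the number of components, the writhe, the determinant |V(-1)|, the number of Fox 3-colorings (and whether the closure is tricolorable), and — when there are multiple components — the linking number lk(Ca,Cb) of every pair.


V(q) = -q^-6 + q^-5 - q^-4 + 2q^-3 - q^-2 + q^-1
bracket: A^-8 - A^-4 + 2 - A^4 + A^8 - A^12, w = -4
1 component, writhe -4, over 12 crossings
det 7, colorings 3 of 3^12 — not tricolorable
observation: det 7 = |V(-1)|; not divisible by 3, so not tricolorable


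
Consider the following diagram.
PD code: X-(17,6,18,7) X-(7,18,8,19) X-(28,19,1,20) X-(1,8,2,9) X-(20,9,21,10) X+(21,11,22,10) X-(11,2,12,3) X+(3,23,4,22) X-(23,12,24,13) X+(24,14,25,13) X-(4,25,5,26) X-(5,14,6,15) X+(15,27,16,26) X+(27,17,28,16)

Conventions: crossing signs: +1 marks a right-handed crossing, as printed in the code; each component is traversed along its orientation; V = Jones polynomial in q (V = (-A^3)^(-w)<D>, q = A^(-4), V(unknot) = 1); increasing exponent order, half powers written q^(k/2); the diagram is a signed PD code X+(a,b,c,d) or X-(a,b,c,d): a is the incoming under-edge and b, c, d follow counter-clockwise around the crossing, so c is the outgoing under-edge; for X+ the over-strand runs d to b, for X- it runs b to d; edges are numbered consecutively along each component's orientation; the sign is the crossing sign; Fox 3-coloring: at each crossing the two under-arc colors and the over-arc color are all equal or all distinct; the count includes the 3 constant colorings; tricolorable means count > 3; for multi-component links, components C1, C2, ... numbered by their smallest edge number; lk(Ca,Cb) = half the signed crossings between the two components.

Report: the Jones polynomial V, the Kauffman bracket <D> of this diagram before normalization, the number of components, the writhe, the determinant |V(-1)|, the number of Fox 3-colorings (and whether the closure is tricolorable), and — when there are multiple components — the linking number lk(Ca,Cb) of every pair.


V = -q^-6 + q^-5 - q^-4 + 2q^-3 - q^-2 + q^-1
<D> = A^-8 - A^-4 + 2 - A^4 + A^8 - A^12 (w = -4)
1 component over 14 crossings, w = -4
3 Fox colorings among 3^14, |V(-1)| = 7: not tricolorable
why: V spans 5 powers of q: at least 5 crossings in any diagram
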